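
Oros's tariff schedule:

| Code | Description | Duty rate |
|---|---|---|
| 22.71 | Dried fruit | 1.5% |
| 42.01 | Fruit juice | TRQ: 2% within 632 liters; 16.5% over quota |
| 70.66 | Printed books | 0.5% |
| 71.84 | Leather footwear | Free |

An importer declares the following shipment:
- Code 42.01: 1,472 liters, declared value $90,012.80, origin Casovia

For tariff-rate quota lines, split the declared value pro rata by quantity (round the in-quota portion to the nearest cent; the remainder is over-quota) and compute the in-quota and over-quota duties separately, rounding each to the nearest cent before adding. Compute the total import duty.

$9,248.33

Line 1 (42.01, Casovia, 1,472 liters, $90,012.80):
Code 42.01 is under a tariff-rate quota (threshold 632 liters). In-quota: 632 liters at 2%; over-quota: 840 liters at 16.5%.
Pro-rata value split: in-quota = $90,012.80 × 632/1,472 = $38,646.80; over-quota = $90,012.80 − $38,646.80 = $51,366.00.
In-quota duty = $38,646.80 × 2% = $772.94. Over-quota duty = $51,366.00 × 16.5% = $8,475.39.
Line duty = $772.94 + $8,475.39 = $9,248.33.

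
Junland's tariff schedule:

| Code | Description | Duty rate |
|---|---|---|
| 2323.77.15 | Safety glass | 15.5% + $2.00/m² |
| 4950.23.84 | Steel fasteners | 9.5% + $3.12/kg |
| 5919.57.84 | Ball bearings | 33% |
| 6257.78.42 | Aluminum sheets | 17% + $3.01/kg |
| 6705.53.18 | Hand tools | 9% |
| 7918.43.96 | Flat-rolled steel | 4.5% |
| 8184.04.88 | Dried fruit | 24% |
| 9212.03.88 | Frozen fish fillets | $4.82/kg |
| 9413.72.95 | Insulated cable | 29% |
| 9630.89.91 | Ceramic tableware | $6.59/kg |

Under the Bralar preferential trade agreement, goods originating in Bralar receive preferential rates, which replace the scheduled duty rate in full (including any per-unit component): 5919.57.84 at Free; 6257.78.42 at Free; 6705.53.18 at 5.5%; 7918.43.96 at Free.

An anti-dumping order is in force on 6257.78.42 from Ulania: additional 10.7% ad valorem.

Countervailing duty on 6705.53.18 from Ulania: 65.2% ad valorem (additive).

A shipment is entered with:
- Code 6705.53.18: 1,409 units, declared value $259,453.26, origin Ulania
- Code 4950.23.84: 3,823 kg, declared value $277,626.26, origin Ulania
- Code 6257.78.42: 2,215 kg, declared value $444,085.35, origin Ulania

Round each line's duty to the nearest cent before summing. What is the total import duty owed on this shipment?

Line 1 (6705.53.18, Ulania, 1,409 units, $259,453.26):
Base rate for 6705.53.18 is 9%.
6705.53.18 has an FTA preferential rate, but origin Ulania is not Bralar; base rate stands.
Additional duty on 6705.53.18 from Ulania: +65.2%. Applied ad valorem rate: 9% + 65.2% = 74.2%.
Duty = $259,453.26 × 74.2% = $192,514.32.
Line 2 (4950.23.84, Ulania, 3,823 kg, $277,626.26):
Base rate for 4950.23.84 is 9.5% + $3.12/kg.
Duty = $277,626.26 × 9.5% + 3,823 × $3.12 = $38,302.25.
Line 3 (6257.78.42, Ulania, 2,215 kg, $444,085.35):
Base rate for 6257.78.42 is 17% + $3.01/kg.
6257.78.42 has an FTA preferential rate, but origin Ulania is not Bralar; base rate stands.
Additional duty on 6257.78.42 from Ulania: +10.7%. Applied ad valorem rate: 17% + 10.7% = 27.7%.
Duty = $444,085.35 × 27.7% + 2,215 × $3.01 = $129,678.79.
Total = $192,514.32 + $38,302.25 + $129,678.79 = $360,495.36.

$360,495.36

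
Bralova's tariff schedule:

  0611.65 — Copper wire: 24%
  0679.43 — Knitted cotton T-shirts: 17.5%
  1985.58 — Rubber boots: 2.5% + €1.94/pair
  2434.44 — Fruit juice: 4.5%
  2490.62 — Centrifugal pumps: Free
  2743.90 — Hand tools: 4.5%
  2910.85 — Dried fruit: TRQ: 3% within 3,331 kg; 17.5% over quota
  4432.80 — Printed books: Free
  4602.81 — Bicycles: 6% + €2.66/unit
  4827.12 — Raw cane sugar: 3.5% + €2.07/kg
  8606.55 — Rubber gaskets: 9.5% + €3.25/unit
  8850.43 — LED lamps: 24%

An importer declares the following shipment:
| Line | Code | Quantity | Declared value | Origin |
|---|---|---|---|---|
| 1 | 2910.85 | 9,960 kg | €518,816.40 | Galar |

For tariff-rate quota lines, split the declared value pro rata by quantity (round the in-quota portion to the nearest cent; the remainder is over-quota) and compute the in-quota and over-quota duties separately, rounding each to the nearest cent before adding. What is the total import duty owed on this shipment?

Line 1 (2910.85, Galar, 9,960 kg, €518,816.40):
Code 2910.85 is under a tariff-rate quota (threshold 3,331 kg). In-quota: 3,331 kg at 3%; over-quota: 6,629 kg at 17.5%.
Pro-rata value split: in-quota = €518,816.40 × 3,331/9,960 = €173,511.79; over-quota = €518,816.40 − €173,511.79 = €345,304.61.
In-quota duty = €173,511.79 × 3% = €5,205.35. Over-quota duty = €345,304.61 × 17.5% = €60,428.31.
Line duty = €5,205.35 + €60,428.31 = €65,633.66.

€65,633.66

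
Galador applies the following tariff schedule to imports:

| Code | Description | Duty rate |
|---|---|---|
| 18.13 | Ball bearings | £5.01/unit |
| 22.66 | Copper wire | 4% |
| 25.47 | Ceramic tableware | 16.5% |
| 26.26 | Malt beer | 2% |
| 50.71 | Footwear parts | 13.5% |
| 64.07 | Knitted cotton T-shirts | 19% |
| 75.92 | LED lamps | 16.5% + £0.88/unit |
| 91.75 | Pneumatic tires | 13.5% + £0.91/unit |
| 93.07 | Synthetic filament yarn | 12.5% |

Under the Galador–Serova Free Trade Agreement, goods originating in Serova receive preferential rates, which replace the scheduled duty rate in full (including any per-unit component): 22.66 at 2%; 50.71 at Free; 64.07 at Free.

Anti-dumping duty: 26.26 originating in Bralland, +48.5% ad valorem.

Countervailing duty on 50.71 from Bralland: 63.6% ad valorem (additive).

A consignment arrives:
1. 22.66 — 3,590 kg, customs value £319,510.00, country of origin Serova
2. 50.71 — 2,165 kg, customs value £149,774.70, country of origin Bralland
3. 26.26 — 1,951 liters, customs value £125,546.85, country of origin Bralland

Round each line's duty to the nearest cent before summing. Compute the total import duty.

Line 1 (22.66, Serova, 3,590 kg, £319,510.00):
Base rate for 22.66 is 4%.
Origin Serova qualifies under the Galador–Serova agreement and 22.66 is covered: preferential rate 2% applies instead.
Duty = £319,510.00 × 2% = £6,390.20.
Line 2 (50.71, Bralland, 2,165 kg, £149,774.70):
Base rate for 50.71 is 13.5%.
50.71 has an FTA preferential rate, but origin Bralland is not Serova; base rate stands.
Additional duty on 50.71 from Bralland: +63.6%. Applied ad valorem rate: 13.5% + 63.6% = 77.1%.
Duty = £149,774.70 × 77.1% = £115,476.29.
Line 3 (26.26, Bralland, 1,951 liters, £125,546.85):
Base rate for 26.26 is 2%.
Additional duty on 26.26 from Bralland: +48.5%. Applied ad valorem rate: 2% + 48.5% = 50.5%.
Duty = £125,546.85 × 50.5% = £63,401.16.
Total = £6,390.20 + £115,476.29 + £63,401.16 = £185,267.65.

£185,267.65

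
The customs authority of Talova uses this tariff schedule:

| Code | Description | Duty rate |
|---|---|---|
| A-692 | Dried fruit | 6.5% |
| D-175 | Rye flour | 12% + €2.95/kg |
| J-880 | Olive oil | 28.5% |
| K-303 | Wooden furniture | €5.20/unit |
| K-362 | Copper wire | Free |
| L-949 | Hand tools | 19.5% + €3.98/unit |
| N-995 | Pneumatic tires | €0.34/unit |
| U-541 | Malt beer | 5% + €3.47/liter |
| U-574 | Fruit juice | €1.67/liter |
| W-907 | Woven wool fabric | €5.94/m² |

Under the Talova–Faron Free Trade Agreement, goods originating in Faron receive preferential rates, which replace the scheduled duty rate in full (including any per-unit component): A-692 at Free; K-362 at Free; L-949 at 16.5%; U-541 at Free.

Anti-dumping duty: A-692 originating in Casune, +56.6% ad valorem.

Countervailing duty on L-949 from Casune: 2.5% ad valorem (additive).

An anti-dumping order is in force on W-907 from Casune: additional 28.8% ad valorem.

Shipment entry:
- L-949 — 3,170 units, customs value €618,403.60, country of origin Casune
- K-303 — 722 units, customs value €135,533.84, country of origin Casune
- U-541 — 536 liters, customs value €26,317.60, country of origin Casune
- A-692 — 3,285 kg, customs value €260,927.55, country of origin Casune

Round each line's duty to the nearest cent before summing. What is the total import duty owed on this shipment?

€320,240.87

Line 1 (L-949, Casune, 3,170 units, €618,403.60):
Base rate for L-949 is 19.5% + €3.98/unit.
L-949 has an FTA preferential rate, but origin Casune is not Faron; base rate stands.
Additional duty on L-949 from Casune: +2.5%. Applied ad valorem rate: 19.5% + 2.5% = 22%.
Duty = €618,403.60 × 22% + 3,170 × €3.98 = €148,665.39.
Line 2 (K-303, Casune, 722 units, €135,533.84):
Base rate for K-303 is €5.20/unit.
Duty = 722 × €5.20 = €3,754.40.
Line 3 (U-541, Casune, 536 liters, €26,317.60):
Base rate for U-541 is 5% + €3.47/liter.
U-541 has an FTA preferential rate, but origin Casune is not Faron; base rate stands.
Duty = €26,317.60 × 5% + 536 × €3.47 = €3,175.80.
Line 4 (A-692, Casune, 3,285 kg, €260,927.55):
Base rate for A-692 is 6.5%.
A-692 has an FTA preferential rate, but origin Casune is not Faron; base rate stands.
Additional duty on A-692 from Casune: +56.6%. Applied ad valorem rate: 6.5% + 56.6% = 63.1%.
Duty = €260,927.55 × 63.1% = €164,645.28.
Total = €148,665.39 + €3,754.40 + €3,175.80 + €164,645.28 = €320,240.87.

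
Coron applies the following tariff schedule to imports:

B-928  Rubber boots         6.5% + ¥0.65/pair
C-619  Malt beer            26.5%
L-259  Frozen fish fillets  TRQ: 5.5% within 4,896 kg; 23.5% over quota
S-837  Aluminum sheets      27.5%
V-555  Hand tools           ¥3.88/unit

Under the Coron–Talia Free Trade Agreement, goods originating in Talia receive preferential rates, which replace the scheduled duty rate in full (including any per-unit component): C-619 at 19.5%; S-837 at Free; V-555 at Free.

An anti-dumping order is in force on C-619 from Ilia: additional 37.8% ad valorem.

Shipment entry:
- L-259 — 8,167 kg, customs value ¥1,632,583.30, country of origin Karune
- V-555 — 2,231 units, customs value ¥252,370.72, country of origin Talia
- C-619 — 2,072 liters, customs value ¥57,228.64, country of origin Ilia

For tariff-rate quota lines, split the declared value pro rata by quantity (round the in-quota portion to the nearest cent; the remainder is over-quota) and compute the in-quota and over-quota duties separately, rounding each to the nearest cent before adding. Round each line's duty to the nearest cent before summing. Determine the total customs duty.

¥244,287.22

Line 1 (L-259, Karune, 8,167 kg, ¥1,632,583.30):
Code L-259 is under a tariff-rate quota (threshold 4,896 kg). In-quota: 4,896 kg at 5.5%; over-quota: 3,271 kg at 23.5%.
Pro-rata value split: in-quota = ¥1,632,583.30 × 4,896/8,167 = ¥978,710.40; over-quota = ¥1,632,583.30 − ¥978,710.40 = ¥653,872.90.
In-quota duty = ¥978,710.40 × 5.5% = ¥53,829.07. Over-quota duty = ¥653,872.90 × 23.5% = ¥153,660.13.
Line duty = ¥53,829.07 + ¥153,660.13 = ¥207,489.20.
Line 2 (V-555, Talia, 2,231 units, ¥252,370.72):
Base rate for V-555 is ¥3.88/unit.
Origin Talia qualifies under the Coron–Talia agreement and V-555 is covered: preferential rate Free applies instead.
Duty = ¥252,370.72 × 0% = ¥0.00.
Line 3 (C-619, Ilia, 2,072 liters, ¥57,228.64):
Base rate for C-619 is 26.5%.
C-619 has an FTA preferential rate, but origin Ilia is not Talia; base rate stands.
Additional duty on C-619 from Ilia: +37.8%. Applied ad valorem rate: 26.5% + 37.8% = 64.3%.
Duty = ¥57,228.64 × 64.3% = ¥36,798.02.
Total = ¥207,489.20 + ¥0.00 + ¥36,798.02 = ¥244,287.22.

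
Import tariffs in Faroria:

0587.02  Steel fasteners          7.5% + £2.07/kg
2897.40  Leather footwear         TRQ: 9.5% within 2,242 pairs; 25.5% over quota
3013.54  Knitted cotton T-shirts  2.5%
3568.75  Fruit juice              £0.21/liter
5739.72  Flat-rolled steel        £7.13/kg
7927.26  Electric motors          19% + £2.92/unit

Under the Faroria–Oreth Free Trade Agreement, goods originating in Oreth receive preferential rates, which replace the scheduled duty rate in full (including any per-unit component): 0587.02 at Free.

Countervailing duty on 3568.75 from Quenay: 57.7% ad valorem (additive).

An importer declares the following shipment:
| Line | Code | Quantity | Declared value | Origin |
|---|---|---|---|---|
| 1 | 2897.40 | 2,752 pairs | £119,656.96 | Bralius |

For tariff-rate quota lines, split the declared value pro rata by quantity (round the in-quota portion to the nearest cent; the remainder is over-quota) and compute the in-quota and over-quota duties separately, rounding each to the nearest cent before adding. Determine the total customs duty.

Line 1 (2897.40, Bralius, 2,752 pairs, £119,656.96):
Code 2897.40 is under a tariff-rate quota (threshold 2,242 pairs). In-quota: 2,242 pairs at 9.5%; over-quota: 510 pairs at 25.5%.
Pro-rata value split: in-quota = £119,656.96 × 2,242/2,752 = £97,482.16; over-quota = £119,656.96 − £97,482.16 = £22,174.80.
In-quota duty = £97,482.16 × 9.5% = £9,260.81. Over-quota duty = £22,174.80 × 25.5% = £5,654.57.
Line duty = £9,260.81 + £5,654.57 = £14,915.38.

£14,915.38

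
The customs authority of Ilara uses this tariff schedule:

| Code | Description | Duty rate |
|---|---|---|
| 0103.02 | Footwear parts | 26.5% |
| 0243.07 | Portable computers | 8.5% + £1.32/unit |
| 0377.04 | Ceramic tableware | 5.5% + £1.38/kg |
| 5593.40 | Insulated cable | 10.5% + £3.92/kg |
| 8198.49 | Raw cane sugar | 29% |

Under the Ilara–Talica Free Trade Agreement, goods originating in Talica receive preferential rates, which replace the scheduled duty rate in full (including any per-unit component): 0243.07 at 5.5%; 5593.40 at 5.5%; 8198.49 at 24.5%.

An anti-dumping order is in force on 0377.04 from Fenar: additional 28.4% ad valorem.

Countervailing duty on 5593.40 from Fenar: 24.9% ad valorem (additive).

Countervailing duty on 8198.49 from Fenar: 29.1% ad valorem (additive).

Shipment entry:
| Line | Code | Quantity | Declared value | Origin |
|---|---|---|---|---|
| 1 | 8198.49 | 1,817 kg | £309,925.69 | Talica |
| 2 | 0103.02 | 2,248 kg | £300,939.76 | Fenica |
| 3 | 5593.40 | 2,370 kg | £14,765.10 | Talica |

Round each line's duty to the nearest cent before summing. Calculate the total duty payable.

Line 1 (8198.49, Talica, 1,817 kg, £309,925.69):
Base rate for 8198.49 is 29%.
Origin Talica qualifies under the Ilara–Talica agreement and 8198.49 is covered: preferential rate 24.5% applies instead.
The additional-duty order on 8198.49 targets Fenar, not Talica; it does not apply.
Duty = £309,925.69 × 24.5% = £75,931.79.
Line 2 (0103.02, Fenica, 2,248 kg, £300,939.76):
Base rate for 0103.02 is 26.5%.
Duty = £300,939.76 × 26.5% = £79,749.04.
Line 3 (5593.40, Talica, 2,370 kg, £14,765.10):
Base rate for 5593.40 is 10.5% + £3.92/kg.
Origin Talica qualifies under the Ilara–Talica agreement and 5593.40 is covered: preferential rate 5.5% applies instead.
The additional-duty order on 5593.40 targets Fenar, not Talica; it does not apply.
Duty = £14,765.10 × 5.5% = £812.08.
Total = £75,931.79 + £79,749.04 + £812.08 = £156,492.91.

£156,492.91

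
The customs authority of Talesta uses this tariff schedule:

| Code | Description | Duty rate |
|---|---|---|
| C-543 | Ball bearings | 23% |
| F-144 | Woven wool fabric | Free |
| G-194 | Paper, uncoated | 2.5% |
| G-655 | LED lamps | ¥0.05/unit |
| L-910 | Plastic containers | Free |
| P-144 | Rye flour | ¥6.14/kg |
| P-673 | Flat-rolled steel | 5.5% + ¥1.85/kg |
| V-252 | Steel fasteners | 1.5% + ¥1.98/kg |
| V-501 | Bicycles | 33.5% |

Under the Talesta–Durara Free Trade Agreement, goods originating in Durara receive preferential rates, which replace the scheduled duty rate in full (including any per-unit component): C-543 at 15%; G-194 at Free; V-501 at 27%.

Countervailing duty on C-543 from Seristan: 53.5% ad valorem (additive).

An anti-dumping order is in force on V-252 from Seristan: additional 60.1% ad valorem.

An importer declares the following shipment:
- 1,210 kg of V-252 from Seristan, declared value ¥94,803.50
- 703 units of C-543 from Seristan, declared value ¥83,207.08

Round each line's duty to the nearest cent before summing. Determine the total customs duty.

¥124,448.18

Line 1 (V-252, Seristan, 1,210 kg, ¥94,803.50):
Base rate for V-252 is 1.5% + ¥1.98/kg.
Additional duty on V-252 from Seristan: +60.1%. Applied ad valorem rate: 1.5% + 60.1% = 61.6%.
Duty = ¥94,803.50 × 61.6% + 1,210 × ¥1.98 = ¥60,794.76.
Line 2 (C-543, Seristan, 703 units, ¥83,207.08):
Base rate for C-543 is 23%.
C-543 has an FTA preferential rate, but origin Seristan is not Durara; base rate stands.
Additional duty on C-543 from Seristan: +53.5%. Applied ad valorem rate: 23% + 53.5% = 76.5%.
Duty = ¥83,207.08 × 76.5% = ¥63,653.42.
Total = ¥60,794.76 + ¥63,653.42 = ¥124,448.18.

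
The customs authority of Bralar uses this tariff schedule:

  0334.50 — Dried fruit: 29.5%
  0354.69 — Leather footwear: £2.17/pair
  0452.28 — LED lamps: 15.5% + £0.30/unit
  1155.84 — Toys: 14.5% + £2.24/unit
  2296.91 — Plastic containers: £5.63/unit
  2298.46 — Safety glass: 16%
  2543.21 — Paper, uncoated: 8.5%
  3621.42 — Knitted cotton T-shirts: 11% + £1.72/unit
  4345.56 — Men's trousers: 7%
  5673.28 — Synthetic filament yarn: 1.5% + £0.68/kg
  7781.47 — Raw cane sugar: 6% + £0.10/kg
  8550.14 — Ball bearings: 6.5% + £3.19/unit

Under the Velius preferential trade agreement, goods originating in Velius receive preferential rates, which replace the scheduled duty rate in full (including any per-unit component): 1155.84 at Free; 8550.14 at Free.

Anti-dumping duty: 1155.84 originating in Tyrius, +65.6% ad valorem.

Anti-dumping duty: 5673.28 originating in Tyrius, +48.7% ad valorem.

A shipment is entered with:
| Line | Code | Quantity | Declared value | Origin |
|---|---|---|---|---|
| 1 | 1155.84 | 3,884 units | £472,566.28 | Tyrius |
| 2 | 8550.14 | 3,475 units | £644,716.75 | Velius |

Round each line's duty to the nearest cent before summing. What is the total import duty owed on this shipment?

Line 1 (1155.84, Tyrius, 3,884 units, £472,566.28):
Base rate for 1155.84 is 14.5% + £2.24/unit.
1155.84 has an FTA preferential rate, but origin Tyrius is not Velius; base rate stands.
Additional duty on 1155.84 from Tyrius: +65.6%. Applied ad valorem rate: 14.5% + 65.6% = 80.1%.
Duty = £472,566.28 × 80.1% + 3,884 × £2.24 = £387,225.75.
Line 2 (8550.14, Velius, 3,475 units, £644,716.75):
Base rate for 8550.14 is 6.5% + £3.19/unit.
Origin Velius qualifies under the Bralar–Velius agreement and 8550.14 is covered: preferential rate Free applies instead.
Duty = £644,716.75 × 0% = £0.00.
Total = £387,225.75 + £0.00 = £387,225.75.

£387,225.75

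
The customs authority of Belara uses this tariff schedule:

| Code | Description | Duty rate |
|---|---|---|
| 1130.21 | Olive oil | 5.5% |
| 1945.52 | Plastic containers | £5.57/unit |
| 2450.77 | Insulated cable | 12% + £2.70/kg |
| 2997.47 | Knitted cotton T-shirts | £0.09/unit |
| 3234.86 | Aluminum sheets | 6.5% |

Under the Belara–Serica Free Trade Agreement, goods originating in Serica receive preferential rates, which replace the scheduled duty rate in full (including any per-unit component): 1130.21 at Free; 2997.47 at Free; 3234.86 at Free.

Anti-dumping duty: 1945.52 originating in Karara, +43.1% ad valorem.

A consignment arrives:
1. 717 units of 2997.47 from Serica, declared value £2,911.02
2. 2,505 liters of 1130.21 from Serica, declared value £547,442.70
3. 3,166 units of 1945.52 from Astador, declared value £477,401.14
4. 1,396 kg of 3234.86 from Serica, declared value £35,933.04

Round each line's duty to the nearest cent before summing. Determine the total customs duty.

Line 1 (2997.47, Serica, 717 units, £2,911.02):
Base rate for 2997.47 is £0.09/unit.
Origin Serica qualifies under the Belara–Serica agreement and 2997.47 is covered: preferential rate Free applies instead.
Duty = £2,911.02 × 0% = £0.00.
Line 2 (1130.21, Serica, 2,505 liters, £547,442.70):
Base rate for 1130.21 is 5.5%.
Origin Serica qualifies under the Belara–Serica agreement and 1130.21 is covered: preferential rate Free applies instead.
Duty = £547,442.70 × 0% = £0.00.
Line 3 (1945.52, Astador, 3,166 units, £477,401.14):
Base rate for 1945.52 is £5.57/unit.
The additional-duty order on 1945.52 targets Karara, not Astador; it does not apply.
Duty = 3,166 × £5.57 = £17,634.62.
Line 4 (3234.86, Serica, 1,396 kg, £35,933.04):
Base rate for 3234.86 is 6.5%.
Origin Serica qualifies under the Belara–Serica agreement and 3234.86 is covered: preferential rate Free applies instead.
Duty = £35,933.04 × 0% = £0.00.
Total = £0.00 + £0.00 + £17,634.62 + £0.00 = £17,634.62.

£17,634.62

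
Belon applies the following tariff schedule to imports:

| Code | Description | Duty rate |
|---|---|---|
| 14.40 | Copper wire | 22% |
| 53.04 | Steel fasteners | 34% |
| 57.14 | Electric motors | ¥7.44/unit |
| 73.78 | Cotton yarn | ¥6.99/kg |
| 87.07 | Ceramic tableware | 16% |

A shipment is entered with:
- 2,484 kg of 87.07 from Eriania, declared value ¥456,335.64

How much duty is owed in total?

Line 1 (87.07, Eriania, 2,484 kg, ¥456,335.64):
Base rate for 87.07 is 16%.
Duty = ¥456,335.64 × 16% = ¥73,013.70.

¥73,013.70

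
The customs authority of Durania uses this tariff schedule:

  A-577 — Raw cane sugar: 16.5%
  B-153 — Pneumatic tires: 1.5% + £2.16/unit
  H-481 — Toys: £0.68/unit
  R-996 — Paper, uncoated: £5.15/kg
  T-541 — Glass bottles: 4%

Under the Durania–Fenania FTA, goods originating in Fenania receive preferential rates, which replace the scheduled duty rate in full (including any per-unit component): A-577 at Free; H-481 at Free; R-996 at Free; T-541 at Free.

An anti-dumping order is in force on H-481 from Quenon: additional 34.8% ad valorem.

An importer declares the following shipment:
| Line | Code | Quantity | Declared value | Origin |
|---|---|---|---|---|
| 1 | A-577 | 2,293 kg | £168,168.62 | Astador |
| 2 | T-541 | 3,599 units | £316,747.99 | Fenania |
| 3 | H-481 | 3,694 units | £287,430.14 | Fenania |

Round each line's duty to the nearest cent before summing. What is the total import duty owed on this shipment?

£27,747.82

Line 1 (A-577, Astador, 2,293 kg, £168,168.62):
Base rate for A-577 is 16.5%.
A-577 has an FTA preferential rate, but origin Astador is not Fenania; base rate stands.
Duty = £168,168.62 × 16.5% = £27,747.82.
Line 2 (T-541, Fenania, 3,599 units, £316,747.99):
Base rate for T-541 is 4%.
Origin Fenania qualifies under the Durania–Fenania agreement and T-541 is covered: preferential rate Free applies instead.
Duty = £316,747.99 × 0% = £0.00.
Line 3 (H-481, Fenania, 3,694 units, £287,430.14):
Base rate for H-481 is £0.68/unit.
Origin Fenania qualifies under the Durania–Fenania agreement and H-481 is covered: preferential rate Free applies instead.
The additional-duty order on H-481 targets Quenon, not Fenania; it does not apply.
Duty = £287,430.14 × 0% = £0.00.
Total = £27,747.82 + £0.00 + £0.00 = £27,747.82.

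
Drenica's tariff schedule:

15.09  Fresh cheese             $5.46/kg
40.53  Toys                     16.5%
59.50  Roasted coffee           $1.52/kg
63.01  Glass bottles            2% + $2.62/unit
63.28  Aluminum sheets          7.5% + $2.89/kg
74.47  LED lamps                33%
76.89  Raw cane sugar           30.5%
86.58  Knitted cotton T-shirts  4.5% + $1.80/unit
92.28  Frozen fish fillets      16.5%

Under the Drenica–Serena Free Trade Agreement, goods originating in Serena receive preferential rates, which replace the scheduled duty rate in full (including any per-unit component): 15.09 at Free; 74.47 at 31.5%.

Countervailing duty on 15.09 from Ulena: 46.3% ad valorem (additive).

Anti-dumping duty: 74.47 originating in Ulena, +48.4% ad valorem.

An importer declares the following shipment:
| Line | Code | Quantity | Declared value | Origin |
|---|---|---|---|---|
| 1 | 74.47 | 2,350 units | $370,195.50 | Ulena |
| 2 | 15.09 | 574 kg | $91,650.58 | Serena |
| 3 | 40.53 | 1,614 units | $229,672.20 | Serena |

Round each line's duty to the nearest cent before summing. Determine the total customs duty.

$339,235.05

Line 1 (74.47, Ulena, 2,350 units, $370,195.50):
Base rate for 74.47 is 33%.
74.47 has an FTA preferential rate, but origin Ulena is not Serena; base rate stands.
Additional duty on 74.47 from Ulena: +48.4%. Applied ad valorem rate: 33% + 48.4% = 81.4%.
Duty = $370,195.50 × 81.4% = $301,339.14.
Line 2 (15.09, Serena, 574 kg, $91,650.58):
Base rate for 15.09 is $5.46/kg.
Origin Serena qualifies under the Drenica–Serena agreement and 15.09 is covered: preferential rate Free applies instead.
The additional-duty order on 15.09 targets Ulena, not Serena; it does not apply.
Duty = $91,650.58 × 0% = $0.00.
Line 3 (40.53, Serena, 1,614 units, $229,672.20):
Base rate for 40.53 is 16.5%.
Origin Serena is the FTA partner but 40.53 is not on the preference list; base rate stands.
Duty = $229,672.20 × 16.5% = $37,895.91.
Total = $301,339.14 + $0.00 + $37,895.91 = $339,235.05.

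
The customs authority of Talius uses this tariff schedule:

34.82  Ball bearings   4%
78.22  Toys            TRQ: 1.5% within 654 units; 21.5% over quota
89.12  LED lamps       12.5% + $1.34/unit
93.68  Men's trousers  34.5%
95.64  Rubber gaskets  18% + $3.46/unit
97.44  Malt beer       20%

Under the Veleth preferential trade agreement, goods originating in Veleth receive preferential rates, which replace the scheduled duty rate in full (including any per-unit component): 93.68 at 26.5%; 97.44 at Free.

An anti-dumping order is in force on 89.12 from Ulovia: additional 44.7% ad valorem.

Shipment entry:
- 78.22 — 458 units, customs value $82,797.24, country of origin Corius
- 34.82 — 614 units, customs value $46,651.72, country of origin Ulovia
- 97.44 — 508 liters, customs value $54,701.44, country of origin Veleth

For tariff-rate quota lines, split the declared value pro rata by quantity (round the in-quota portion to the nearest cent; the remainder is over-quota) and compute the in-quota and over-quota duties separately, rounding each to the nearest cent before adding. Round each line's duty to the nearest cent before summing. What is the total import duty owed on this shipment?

Line 1 (78.22, Corius, 458 units, $82,797.24):
Code 78.22 is under a tariff-rate quota (threshold 654 units). Quantity 458 units is within the quota, so the in-quota rate 1.5% applies to the full value.
Duty = $82,797.24 × 1.5% = $1,241.96.
Line 2 (34.82, Ulovia, 614 units, $46,651.72):
Base rate for 34.82 is 4%.
Duty = $46,651.72 × 4% = $1,866.07.
Line 3 (97.44, Veleth, 508 liters, $54,701.44):
Base rate for 97.44 is 20%.
Origin Veleth qualifies under the Talius–Veleth agreement and 97.44 is covered: preferential rate Free applies instead.
Duty = $54,701.44 × 0% = $0.00.
Total = $1,241.96 + $1,866.07 + $0.00 = $3,108.03.

$3,108.03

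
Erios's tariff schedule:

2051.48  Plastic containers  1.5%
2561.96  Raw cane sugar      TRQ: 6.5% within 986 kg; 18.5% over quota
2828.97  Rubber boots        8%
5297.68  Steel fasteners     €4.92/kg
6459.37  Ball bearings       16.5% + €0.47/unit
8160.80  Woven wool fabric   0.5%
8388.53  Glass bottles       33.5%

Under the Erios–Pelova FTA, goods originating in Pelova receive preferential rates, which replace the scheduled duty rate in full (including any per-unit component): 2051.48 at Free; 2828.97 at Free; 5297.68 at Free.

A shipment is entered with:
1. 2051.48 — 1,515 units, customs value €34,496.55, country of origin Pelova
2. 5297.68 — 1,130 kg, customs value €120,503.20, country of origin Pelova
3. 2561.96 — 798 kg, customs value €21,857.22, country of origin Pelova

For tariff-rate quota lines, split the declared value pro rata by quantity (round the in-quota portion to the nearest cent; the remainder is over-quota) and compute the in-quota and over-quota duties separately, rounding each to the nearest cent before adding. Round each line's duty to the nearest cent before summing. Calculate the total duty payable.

Line 1 (2051.48, Pelova, 1,515 units, €34,496.55):
Base rate for 2051.48 is 1.5%.
Origin Pelova qualifies under the Erios–Pelova agreement and 2051.48 is covered: preferential rate Free applies instead.
Duty = €34,496.55 × 0% = €0.00.
Line 2 (5297.68, Pelova, 1,130 kg, €120,503.20):
Base rate for 5297.68 is €4.92/kg.
Origin Pelova qualifies under the Erios–Pelova agreement and 5297.68 is covered: preferential rate Free applies instead.
Duty = €120,503.20 × 0% = €0.00.
Line 3 (2561.96, Pelova, 798 kg, €21,857.22):
Code 2561.96 is under a tariff-rate quota (threshold 986 kg). Quantity 798 kg is within the quota, so the in-quota rate 6.5% applies to the full value.
Duty = €21,857.22 × 6.5% = €1,420.72.
Total = €0.00 + €0.00 + €1,420.72 = €1,420.72.

€1,420.72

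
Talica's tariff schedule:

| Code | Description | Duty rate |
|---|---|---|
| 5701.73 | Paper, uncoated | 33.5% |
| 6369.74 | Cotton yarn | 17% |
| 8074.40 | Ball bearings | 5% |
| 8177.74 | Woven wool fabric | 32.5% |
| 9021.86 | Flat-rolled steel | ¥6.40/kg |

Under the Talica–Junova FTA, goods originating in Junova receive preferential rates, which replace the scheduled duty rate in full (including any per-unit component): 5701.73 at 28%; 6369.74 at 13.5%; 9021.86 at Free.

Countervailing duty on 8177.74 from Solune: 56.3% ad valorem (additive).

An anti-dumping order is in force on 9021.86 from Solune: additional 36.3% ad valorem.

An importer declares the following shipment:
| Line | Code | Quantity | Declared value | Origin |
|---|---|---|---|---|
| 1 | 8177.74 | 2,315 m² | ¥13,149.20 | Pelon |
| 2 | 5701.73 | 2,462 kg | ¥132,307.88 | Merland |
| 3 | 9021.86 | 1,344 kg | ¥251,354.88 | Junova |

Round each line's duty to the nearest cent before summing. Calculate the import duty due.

Line 1 (8177.74, Pelon, 2,315 m², ¥13,149.20):
Base rate for 8177.74 is 32.5%.
The additional-duty order on 8177.74 targets Solune, not Pelon; it does not apply.
Duty = ¥13,149.20 × 32.5% = ¥4,273.49.
Line 2 (5701.73, Merland, 2,462 kg, ¥132,307.88):
Base rate for 5701.73 is 33.5%.
5701.73 has an FTA preferential rate, but origin Merland is not Junova; base rate stands.
Duty = ¥132,307.88 × 33.5% = ¥44,323.14.
Line 3 (9021.86, Junova, 1,344 kg, ¥251,354.88):
Base rate for 9021.86 is ¥6.40/kg.
Origin Junova qualifies under the Talica–Junova agreement and 9021.86 is covered: preferential rate Free applies instead.
The additional-duty order on 9021.86 targets Solune, not Junova; it does not apply.
Duty = ¥251,354.88 × 0% = ¥0.00.
Total = ¥4,273.49 + ¥44,323.14 + ¥0.00 = ¥48,596.63.

¥48,596.63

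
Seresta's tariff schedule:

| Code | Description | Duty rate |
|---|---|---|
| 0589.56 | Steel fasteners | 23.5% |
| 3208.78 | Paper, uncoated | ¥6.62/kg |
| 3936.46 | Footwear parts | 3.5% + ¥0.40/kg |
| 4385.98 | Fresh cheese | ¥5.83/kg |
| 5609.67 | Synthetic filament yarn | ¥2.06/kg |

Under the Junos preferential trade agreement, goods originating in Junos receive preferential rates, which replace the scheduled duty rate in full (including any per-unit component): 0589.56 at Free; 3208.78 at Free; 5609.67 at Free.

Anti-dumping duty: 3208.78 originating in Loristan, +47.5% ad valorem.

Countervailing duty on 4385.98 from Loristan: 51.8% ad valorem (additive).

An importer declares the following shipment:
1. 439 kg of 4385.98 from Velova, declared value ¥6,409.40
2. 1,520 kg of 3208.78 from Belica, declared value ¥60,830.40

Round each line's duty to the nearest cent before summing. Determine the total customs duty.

¥12,621.77

Line 1 (4385.98, Velova, 439 kg, ¥6,409.40):
Base rate for 4385.98 is ¥5.83/kg.
The additional-duty order on 4385.98 targets Loristan, not Velova; it does not apply.
Duty = 439 × ¥5.83 = ¥2,559.37.
Line 2 (3208.78, Belica, 1,520 kg, ¥60,830.40):
Base rate for 3208.78 is ¥6.62/kg.
3208.78 has an FTA preferential rate, but origin Belica is not Junos; base rate stands.
The additional-duty order on 3208.78 targets Loristan, not Belica; it does not apply.
Duty = 1,520 × ¥6.62 = ¥10,062.40.
Total = ¥2,559.37 + ¥10,062.40 = ¥12,621.77.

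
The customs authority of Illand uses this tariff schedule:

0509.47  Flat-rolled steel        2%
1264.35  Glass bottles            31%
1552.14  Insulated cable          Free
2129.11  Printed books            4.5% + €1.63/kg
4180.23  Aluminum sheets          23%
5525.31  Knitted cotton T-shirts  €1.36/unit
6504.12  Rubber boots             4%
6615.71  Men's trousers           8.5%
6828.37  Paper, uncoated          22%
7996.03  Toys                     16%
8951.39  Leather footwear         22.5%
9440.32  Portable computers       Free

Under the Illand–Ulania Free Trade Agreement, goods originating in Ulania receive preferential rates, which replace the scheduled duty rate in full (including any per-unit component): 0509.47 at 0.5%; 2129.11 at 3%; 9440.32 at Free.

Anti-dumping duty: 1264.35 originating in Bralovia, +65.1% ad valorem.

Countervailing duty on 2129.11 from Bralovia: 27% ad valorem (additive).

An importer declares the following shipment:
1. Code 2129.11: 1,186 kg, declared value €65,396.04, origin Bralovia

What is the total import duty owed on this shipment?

Line 1 (2129.11, Bralovia, 1,186 kg, €65,396.04):
Base rate for 2129.11 is 4.5% + €1.63/kg.
2129.11 has an FTA preferential rate, but origin Bralovia is not Ulania; base rate stands.
Additional duty on 2129.11 from Bralovia: +27%. Applied ad valorem rate: 4.5% + 27% = 31.5%.
Duty = €65,396.04 × 31.5% + 1,186 × €1.63 = €22,532.93.

€22,532.93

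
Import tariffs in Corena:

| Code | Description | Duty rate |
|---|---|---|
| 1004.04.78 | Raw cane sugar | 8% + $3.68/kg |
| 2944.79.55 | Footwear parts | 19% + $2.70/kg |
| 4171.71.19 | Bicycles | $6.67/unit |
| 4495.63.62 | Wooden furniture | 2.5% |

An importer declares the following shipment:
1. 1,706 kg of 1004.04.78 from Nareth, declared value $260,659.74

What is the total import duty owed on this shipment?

$27,130.86

Line 1 (1004.04.78, Nareth, 1,706 kg, $260,659.74):
Base rate for 1004.04.78 is 8% + $3.68/kg.
Duty = $260,659.74 × 8% + 1,706 × $3.68 = $27,130.86.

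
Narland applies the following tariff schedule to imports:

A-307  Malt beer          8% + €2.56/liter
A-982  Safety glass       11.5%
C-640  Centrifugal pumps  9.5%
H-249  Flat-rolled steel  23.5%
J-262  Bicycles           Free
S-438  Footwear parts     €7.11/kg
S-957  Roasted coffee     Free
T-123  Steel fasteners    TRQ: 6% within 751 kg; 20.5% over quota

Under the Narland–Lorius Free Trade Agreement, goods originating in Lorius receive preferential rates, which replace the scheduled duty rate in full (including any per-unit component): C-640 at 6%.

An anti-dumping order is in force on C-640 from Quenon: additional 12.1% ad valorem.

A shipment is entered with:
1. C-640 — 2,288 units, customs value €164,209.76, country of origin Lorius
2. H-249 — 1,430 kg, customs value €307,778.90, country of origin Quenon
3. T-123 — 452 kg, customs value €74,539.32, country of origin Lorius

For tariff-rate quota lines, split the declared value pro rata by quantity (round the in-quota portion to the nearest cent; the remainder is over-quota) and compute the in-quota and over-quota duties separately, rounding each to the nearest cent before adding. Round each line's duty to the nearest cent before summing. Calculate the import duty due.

€86,652.99

Line 1 (C-640, Lorius, 2,288 units, €164,209.76):
Base rate for C-640 is 9.5%.
Origin Lorius qualifies under the Narland–Lorius agreement and C-640 is covered: preferential rate 6% applies instead.
The additional-duty order on C-640 targets Quenon, not Lorius; it does not apply.
Duty = €164,209.76 × 6% = €9,852.59.
Line 2 (H-249, Quenon, 1,430 kg, €307,778.90):
Base rate for H-249 is 23.5%.
Duty = €307,778.90 × 23.5% = €72,328.04.
Line 3 (T-123, Lorius, 452 kg, €74,539.32):
Code T-123 is under a tariff-rate quota (threshold 751 kg). Quantity 452 kg is within the quota, so the in-quota rate 6% applies to the full value.
Duty = €74,539.32 × 6% = €4,472.36.
Total = €9,852.59 + €72,328.04 + €4,472.36 = €86,652.99.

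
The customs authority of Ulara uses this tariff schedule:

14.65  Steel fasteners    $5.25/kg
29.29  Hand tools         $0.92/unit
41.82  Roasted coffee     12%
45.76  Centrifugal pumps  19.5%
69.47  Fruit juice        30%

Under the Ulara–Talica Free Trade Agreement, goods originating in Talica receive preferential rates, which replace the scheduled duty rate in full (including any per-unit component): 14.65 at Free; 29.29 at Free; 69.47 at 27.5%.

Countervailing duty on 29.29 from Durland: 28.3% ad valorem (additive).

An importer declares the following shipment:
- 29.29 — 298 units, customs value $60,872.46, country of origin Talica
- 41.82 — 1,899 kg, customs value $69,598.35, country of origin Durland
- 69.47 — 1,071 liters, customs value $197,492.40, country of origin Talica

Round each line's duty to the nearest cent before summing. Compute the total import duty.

Line 1 (29.29, Talica, 298 units, $60,872.46):
Base rate for 29.29 is $0.92/unit.
Origin Talica qualifies under the Ulara–Talica agreement and 29.29 is covered: preferential rate Free applies instead.
The additional-duty order on 29.29 targets Durland, not Talica; it does not apply.
Duty = $60,872.46 × 0% = $0.00.
Line 2 (41.82, Durland, 1,899 kg, $69,598.35):
Base rate for 41.82 is 12%.
Duty = $69,598.35 × 12% = $8,351.80.
Line 3 (69.47, Talica, 1,071 liters, $197,492.40):
Base rate for 69.47 is 30%.
Origin Talica qualifies under the Ulara–Talica agreement and 69.47 is covered: preferential rate 27.5% applies instead.
Duty = $197,492.40 × 27.5% = $54,310.41.
Total = $0.00 + $8,351.80 + $54,310.41 = $62,662.21.

$62,662.21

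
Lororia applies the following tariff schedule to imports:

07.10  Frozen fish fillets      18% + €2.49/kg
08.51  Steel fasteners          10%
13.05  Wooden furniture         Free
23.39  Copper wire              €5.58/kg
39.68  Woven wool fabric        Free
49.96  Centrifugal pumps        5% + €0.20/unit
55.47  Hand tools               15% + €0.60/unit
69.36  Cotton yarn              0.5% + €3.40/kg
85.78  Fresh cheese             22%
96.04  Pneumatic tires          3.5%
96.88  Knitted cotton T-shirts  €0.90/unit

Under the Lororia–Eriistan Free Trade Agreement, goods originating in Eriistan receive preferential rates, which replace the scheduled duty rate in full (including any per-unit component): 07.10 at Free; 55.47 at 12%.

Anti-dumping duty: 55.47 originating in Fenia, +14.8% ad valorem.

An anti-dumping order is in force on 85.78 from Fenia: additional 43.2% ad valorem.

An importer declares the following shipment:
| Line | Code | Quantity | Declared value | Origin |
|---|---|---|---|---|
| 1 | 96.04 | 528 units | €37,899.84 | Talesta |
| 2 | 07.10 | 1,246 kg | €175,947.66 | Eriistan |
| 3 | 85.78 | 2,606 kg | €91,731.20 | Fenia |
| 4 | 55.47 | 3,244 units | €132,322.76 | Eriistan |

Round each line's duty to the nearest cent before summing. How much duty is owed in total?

Line 1 (96.04, Talesta, 528 units, €37,899.84):
Base rate for 96.04 is 3.5%.
Duty = €37,899.84 × 3.5% = €1,326.49.
Line 2 (07.10, Eriistan, 1,246 kg, €175,947.66):
Base rate for 07.10 is 18% + €2.49/kg.
Origin Eriistan qualifies under the Lororia–Eriistan agreement and 07.10 is covered: preferential rate Free applies instead.
Duty = €175,947.66 × 0% = €0.00.
Line 3 (85.78, Fenia, 2,606 kg, €91,731.20):
Base rate for 85.78 is 22%.
Additional duty on 85.78 from Fenia: +43.2%. Applied ad valorem rate: 22% + 43.2% = 65.2%.
Duty = €91,731.20 × 65.2% = €59,808.74.
Line 4 (55.47, Eriistan, 3,244 units, €132,322.76):
Base rate for 55.47 is 15% + €0.60/unit.
Origin Eriistan qualifies under the Lororia–Eriistan agreement and 55.47 is covered: preferential rate 12% applies instead.
The additional-duty order on 55.47 targets Fenia, not Eriistan; it does not apply.
Duty = €132,322.76 × 12% = €15,878.73.
Total = €1,326.49 + €0.00 + €59,808.74 + €15,878.73 = €77,013.96.

€77,013.96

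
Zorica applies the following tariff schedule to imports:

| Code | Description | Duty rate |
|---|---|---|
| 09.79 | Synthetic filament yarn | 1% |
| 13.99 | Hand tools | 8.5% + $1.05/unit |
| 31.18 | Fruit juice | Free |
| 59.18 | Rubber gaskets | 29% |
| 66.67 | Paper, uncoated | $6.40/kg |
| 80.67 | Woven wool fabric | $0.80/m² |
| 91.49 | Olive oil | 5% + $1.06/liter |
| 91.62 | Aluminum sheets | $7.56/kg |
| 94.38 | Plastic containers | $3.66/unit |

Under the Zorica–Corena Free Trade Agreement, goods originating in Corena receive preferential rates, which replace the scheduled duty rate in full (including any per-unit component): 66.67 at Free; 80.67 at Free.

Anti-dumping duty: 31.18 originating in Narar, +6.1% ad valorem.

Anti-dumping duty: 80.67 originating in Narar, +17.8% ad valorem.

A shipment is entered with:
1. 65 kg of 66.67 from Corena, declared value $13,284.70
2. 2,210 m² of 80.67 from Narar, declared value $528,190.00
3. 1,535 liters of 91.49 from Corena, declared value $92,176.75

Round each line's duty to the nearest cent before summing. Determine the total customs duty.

$102,021.76

Line 1 (66.67, Corena, 65 kg, $13,284.70):
Base rate for 66.67 is $6.40/kg.
Origin Corena qualifies under the Zorica–Corena agreement and 66.67 is covered: preferential rate Free applies instead.
Duty = $13,284.70 × 0% = $0.00.
Line 2 (80.67, Narar, 2,210 m², $528,190.00):
Base rate for 80.67 is $0.80/m².
80.67 has an FTA preferential rate, but origin Narar is not Corena; base rate stands.
Additional duty on 80.67 from Narar: +17.8% ad valorem. Applied ad valorem rate = 17.8%.
Duty = $528,190.00 × 17.8% + 2,210 × $0.80 = $95,785.82.
Line 3 (91.49, Corena, 1,535 liters, $92,176.75):
Base rate for 91.49 is 5% + $1.06/liter.
Origin Corena is the FTA partner but 91.49 is not on the preference list; base rate stands.
Duty = $92,176.75 × 5% + 1,535 × $1.06 = $6,235.94.
Total = $0.00 + $95,785.82 + $6,235.94 = $102,021.76.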